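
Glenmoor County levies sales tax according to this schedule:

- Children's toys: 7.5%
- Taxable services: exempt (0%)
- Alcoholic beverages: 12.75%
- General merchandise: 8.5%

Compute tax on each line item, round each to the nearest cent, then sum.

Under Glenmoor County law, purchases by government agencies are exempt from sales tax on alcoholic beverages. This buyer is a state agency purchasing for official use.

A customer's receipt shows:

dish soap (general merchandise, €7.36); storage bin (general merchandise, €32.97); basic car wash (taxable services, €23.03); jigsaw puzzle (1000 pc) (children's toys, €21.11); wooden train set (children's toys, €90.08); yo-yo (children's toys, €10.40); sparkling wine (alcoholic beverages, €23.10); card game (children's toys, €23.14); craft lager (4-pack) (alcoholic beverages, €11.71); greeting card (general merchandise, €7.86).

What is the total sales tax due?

€14.96

Dish soap €7.36: general merchandise → 8.5% → €0.63
Storage bin €32.97: general merchandise → 8.5% → €2.80
Basic car wash €23.03: taxable services → 0% → €0.00
Jigsaw puzzle (1000 pc) €21.11: children's toys → 7.5% → €1.58
Wooden train set €90.08: children's toys → 7.5% → €6.76
Yo-yo €10.40: children's toys → 7.5% → €0.78
Sparkling wine €23.10: alcoholic beverages, buyer-exempt → 0% → €0.00
Card game €23.14: children's toys → 7.5% → €1.74
Craft lager (4-pack) €11.71: alcoholic beverages, buyer-exempt → 0% → €0.00
Greeting card €7.86: general merchandise → 8.5% → €0.67
Total tax = €0.63 + €2.80 + €1.58 + €6.76 + €0.78 + €1.74 + €0.67 = €14.96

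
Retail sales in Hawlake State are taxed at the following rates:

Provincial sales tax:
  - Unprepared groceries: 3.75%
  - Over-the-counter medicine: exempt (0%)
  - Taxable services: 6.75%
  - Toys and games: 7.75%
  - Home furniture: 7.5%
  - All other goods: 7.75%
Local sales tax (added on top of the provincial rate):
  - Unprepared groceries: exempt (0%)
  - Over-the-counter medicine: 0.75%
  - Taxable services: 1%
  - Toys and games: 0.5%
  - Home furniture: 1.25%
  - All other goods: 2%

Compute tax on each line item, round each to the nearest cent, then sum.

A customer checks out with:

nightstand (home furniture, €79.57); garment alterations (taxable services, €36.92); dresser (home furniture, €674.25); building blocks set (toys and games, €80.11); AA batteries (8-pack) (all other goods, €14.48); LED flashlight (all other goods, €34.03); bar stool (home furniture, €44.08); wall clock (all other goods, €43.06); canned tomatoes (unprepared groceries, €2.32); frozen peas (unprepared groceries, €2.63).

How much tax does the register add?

€88.41

Nightstand €79.57: home furniture → 7.5% + 1.25% local = 8.75% → €6.96
Garment alterations €36.92: taxable services → 6.75% + 1% local = 7.75% → €2.86
Dresser €674.25: home furniture → 7.5% + 1.25% local = 8.75% → €59.00
Building blocks set €80.11: toys and games → 7.75% + 0.5% local = 8.25% → €6.61
AA batteries (8-pack) €14.48: all other goods → 7.75% + 2% local = 9.75% → €1.41
LED flashlight €34.03: all other goods → 7.75% + 2% local = 9.75% → €3.32
Bar stool €44.08: home furniture → 7.5% + 1.25% local = 8.75% → €3.86
Wall clock €43.06: all other goods → 7.75% + 2% local = 9.75% → €4.20
Canned tomatoes €2.32: unprepared groceries → 3.75% + 0% local = 3.75% → €0.09
Frozen peas €2.63: unprepared groceries → 3.75% + 0% local = 3.75% → €0.10
Total tax = €6.96 + €2.86 + €59.00 + €6.61 + €1.41 + €3.32 + €3.86 + €4.20 + €0.09 + €0.10 = €88.41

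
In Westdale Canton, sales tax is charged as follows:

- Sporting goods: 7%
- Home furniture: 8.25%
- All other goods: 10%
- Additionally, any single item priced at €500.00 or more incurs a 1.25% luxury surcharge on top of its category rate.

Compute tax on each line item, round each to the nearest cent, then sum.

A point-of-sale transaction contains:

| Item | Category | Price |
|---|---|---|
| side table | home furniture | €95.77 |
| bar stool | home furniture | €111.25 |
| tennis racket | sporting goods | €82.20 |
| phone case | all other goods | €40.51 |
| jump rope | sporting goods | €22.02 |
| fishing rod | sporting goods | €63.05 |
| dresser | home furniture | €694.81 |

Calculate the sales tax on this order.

€98.84

Side table €95.77: home furniture → 8.25% → €7.90
Bar stool €111.25: home furniture → 8.25% → €9.18
Tennis racket €82.20: sporting goods → 7% → €5.75
Phone case €40.51: all other goods → 10% → €4.05
Jump rope €22.02: sporting goods → 7% → €1.54
Fishing rod €63.05: sporting goods → 7% → €4.41
Dresser €694.81: home furniture → 8.25% + 1.25% surcharge = 9.5% → €66.01
Total tax = €7.90 + €9.18 + €5.75 + €4.05 + €1.54 + €4.41 + €66.01 = €98.84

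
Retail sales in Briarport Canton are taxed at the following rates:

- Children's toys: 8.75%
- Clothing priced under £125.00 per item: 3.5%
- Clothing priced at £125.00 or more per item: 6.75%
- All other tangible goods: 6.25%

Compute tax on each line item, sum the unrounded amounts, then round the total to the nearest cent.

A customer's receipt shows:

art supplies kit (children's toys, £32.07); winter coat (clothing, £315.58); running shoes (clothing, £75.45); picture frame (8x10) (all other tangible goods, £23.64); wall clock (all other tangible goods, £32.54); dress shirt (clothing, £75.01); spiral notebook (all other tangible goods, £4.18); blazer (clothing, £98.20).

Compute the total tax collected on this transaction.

Art supplies kit £32.07: children's toys → 8.75% → £2.806125
Winter coat £315.58: clothing, £125.00 or more → 6.75% → £21.30165
Running shoes £75.45: clothing, under £125.00 → 3.5% → £2.64075
Picture frame (8x10) £23.64: all other tangible goods → 6.25% → £1.4775
Wall clock £32.54: all other tangible goods → 6.25% → £2.03375
Dress shirt £75.01: clothing, under £125.00 → 3.5% → £2.62535
Spiral notebook £4.18: all other tangible goods → 6.25% → £0.26125
Blazer £98.20: clothing, under £125.00 → 3.5% → £3.437
Unrounded tax sum = £36.583375 → £36.58

£36.58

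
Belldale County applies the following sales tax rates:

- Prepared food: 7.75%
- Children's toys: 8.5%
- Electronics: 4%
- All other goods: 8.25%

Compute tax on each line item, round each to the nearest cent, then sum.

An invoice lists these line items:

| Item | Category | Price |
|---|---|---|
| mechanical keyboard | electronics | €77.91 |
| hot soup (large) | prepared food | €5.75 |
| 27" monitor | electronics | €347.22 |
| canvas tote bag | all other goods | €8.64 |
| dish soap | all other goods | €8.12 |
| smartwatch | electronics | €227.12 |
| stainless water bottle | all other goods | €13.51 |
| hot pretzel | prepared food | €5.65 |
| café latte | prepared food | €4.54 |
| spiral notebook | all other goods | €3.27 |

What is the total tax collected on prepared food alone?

€1.24

Hot soup (large) €5.75: prepared food → 7.75% → €0.45
Hot pretzel €5.65: prepared food → 7.75% → €0.44
Café latte €4.54: prepared food → 7.75% → €0.35
Tax on prepared food = €0.45 + €0.44 + €0.35 = €1.24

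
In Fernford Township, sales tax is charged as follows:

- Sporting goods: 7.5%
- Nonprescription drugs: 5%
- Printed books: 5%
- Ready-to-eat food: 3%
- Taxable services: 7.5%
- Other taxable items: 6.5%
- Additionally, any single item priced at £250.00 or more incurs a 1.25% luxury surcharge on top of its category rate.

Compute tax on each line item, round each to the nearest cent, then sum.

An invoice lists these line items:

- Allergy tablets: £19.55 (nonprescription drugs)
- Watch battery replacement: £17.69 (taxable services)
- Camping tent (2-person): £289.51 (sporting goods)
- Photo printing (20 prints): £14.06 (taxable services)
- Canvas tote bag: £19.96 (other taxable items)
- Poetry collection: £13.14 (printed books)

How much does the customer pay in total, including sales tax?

Allergy tablets £19.55: nonprescription drugs → 5% → £0.98
Watch battery replacement £17.69: taxable services → 7.5% → £1.33
Camping tent (2-person) £289.51: sporting goods → 7.5% + 1.25% surcharge = 8.75% → £25.33
Photo printing (20 prints) £14.06: taxable services → 7.5% → £1.05
Canvas tote bag £19.96: other taxable items → 6.5% → £1.30
Poetry collection £13.14: printed books → 5% → £0.66
Subtotal = £373.91; tax = £30.65; total due = £404.56

£404.56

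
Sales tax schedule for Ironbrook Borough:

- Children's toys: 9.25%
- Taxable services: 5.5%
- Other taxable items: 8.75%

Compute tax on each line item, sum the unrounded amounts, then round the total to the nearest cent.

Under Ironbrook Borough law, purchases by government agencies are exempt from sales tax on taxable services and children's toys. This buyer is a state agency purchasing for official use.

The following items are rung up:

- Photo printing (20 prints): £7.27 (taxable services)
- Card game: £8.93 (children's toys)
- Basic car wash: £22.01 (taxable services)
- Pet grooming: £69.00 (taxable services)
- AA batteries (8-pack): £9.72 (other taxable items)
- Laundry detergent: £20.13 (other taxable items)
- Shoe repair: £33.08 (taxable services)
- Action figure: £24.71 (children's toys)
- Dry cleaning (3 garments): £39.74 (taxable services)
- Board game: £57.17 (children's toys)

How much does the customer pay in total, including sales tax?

Photo printing (20 prints) £7.27: taxable services, buyer-exempt → 0% → £0.00
Card game £8.93: children's toys, buyer-exempt → 0% → £0.00
Basic car wash £22.01: taxable services, buyer-exempt → 0% → £0.00
Pet grooming £69.00: taxable services, buyer-exempt → 0% → £0.00
AA batteries (8-pack) £9.72: other taxable items → 8.75% → £0.8505
Laundry detergent £20.13: other taxable items → 8.75% → £1.761375
Shoe repair £33.08: taxable services, buyer-exempt → 0% → £0.00
Action figure £24.71: children's toys, buyer-exempt → 0% → £0.00
Dry cleaning (3 garments) £39.74: taxable services, buyer-exempt → 0% → £0.00
Board game £57.17: children's toys, buyer-exempt → 0% → £0.00
Subtotal = £291.76; unrounded tax = £2.611875 → £2.61; total due = £294.37

£294.37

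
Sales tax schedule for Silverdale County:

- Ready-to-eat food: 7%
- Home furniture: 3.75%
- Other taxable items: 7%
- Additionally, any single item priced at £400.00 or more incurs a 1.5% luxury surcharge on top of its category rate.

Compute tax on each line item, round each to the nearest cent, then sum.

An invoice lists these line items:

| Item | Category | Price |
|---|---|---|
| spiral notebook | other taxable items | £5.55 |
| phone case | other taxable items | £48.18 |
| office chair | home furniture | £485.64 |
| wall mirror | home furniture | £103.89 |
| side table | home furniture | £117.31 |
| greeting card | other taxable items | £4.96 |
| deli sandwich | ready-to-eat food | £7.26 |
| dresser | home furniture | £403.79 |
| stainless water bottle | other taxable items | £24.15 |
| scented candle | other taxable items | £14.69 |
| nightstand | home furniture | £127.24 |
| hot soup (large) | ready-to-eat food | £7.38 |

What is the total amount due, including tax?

£1417.67

Spiral notebook £5.55: other taxable items → 7% → £0.39
Phone case £48.18: other taxable items → 7% → £3.37
Office chair £485.64: home furniture → 3.75% + 1.5% surcharge = 5.25% → £25.50
Wall mirror £103.89: home furniture → 3.75% → £3.90
Side table £117.31: home furniture → 3.75% → £4.40
Greeting card £4.96: other taxable items → 7% → £0.35
Deli sandwich £7.26: ready-to-eat food → 7% → £0.51
Dresser £403.79: home furniture → 3.75% + 1.5% surcharge = 5.25% → £21.20
Stainless water bottle £24.15: other taxable items → 7% → £1.69
Scented candle £14.69: other taxable items → 7% → £1.03
Nightstand £127.24: home furniture → 3.75% → £4.77
Hot soup (large) £7.38: ready-to-eat food → 7% → £0.52
Subtotal = £1350.04; tax = £67.63; total due = £1417.67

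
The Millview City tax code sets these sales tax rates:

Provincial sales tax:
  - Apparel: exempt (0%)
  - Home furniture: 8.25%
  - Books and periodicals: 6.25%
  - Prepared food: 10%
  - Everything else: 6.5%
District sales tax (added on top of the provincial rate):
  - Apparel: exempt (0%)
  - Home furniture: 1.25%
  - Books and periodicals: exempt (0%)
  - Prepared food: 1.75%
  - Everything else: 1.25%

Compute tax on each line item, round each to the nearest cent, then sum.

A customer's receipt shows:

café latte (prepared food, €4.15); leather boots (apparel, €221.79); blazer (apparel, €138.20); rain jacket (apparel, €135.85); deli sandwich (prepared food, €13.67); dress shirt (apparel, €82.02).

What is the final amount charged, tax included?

Café latte €4.15: prepared food → 10% + 1.75% district = 11.75% → €0.49
Leather boots €221.79: apparel → 0% + 0% district = 0% → €0.00
Blazer €138.20: apparel → 0% + 0% district = 0% → €0.00
Rain jacket €135.85: apparel → 0% + 0% district = 0% → €0.00
Deli sandwich €13.67: prepared food → 10% + 1.75% district = 11.75% → €1.61
Dress shirt €82.02: apparel → 0% + 0% district = 0% → €0.00
Subtotal = €595.68; tax = €2.10; total due = €597.78

€597.78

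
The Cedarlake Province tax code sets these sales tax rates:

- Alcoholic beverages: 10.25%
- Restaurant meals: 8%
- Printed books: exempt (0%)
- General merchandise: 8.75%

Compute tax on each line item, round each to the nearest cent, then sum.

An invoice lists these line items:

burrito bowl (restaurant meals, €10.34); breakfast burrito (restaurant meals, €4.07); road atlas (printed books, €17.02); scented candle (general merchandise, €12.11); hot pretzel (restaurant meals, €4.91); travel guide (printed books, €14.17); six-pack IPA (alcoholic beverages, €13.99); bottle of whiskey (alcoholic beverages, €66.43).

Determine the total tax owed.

€10.85

Burrito bowl €10.34: restaurant meals → 8% → €0.83
Breakfast burrito €4.07: restaurant meals → 8% → €0.33
Road atlas €17.02: printed books → 0% → €0.00
Scented candle €12.11: general merchandise → 8.75% → €1.06
Hot pretzel €4.91: restaurant meals → 8% → €0.39
Travel guide €14.17: printed books → 0% → €0.00
Six-pack IPA €13.99: alcoholic beverages → 10.25% → €1.43
Bottle of whiskey €66.43: alcoholic beverages → 10.25% → €6.81
Total tax = €0.83 + €0.33 + €1.06 + €0.39 + €1.43 + €6.81 = €10.85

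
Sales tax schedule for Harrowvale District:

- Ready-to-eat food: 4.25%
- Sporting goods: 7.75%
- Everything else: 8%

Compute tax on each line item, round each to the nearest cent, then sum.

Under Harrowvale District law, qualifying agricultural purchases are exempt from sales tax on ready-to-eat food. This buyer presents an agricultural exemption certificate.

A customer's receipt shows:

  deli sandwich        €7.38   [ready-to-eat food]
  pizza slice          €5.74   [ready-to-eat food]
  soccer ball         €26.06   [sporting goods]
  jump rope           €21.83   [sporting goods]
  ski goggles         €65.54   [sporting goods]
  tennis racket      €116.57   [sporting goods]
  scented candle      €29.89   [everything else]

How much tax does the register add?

€20.21

Deli sandwich €7.38: ready-to-eat food, buyer-exempt → 0% → €0.00
Pizza slice €5.74: ready-to-eat food, buyer-exempt → 0% → €0.00
Soccer ball €26.06: sporting goods → 7.75% → €2.02
Jump rope €21.83: sporting goods → 7.75% → €1.69
Ski goggles €65.54: sporting goods → 7.75% → €5.08
Tennis racket €116.57: sporting goods → 7.75% → €9.03
Scented candle €29.89: everything else → 8% → €2.39
Total tax = €2.02 + €1.69 + €5.08 + €9.03 + €2.39 = €20.21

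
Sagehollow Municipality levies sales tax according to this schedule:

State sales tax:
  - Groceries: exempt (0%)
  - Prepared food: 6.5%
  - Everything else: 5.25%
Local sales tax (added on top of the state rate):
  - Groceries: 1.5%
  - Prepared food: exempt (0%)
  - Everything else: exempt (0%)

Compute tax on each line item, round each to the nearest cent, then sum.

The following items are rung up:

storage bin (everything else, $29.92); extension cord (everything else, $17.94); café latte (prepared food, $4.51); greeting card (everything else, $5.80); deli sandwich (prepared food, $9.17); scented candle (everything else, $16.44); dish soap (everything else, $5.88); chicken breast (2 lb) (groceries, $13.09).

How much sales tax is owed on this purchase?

Storage bin $29.92: everything else → 5.25% + 0% local = 5.25% → $1.57
Extension cord $17.94: everything else → 5.25% + 0% local = 5.25% → $0.94
Café latte $4.51: prepared food → 6.5% + 0% local = 6.5% → $0.29
Greeting card $5.80: everything else → 5.25% + 0% local = 5.25% → $0.30
Deli sandwich $9.17: prepared food → 6.5% + 0% local = 6.5% → $0.60
Scented candle $16.44: everything else → 5.25% + 0% local = 5.25% → $0.86
Dish soap $5.88: everything else → 5.25% + 0% local = 5.25% → $0.31
Chicken breast (2 lb) $13.09: groceries → 0% + 1.5% local = 1.5% → $0.20
Total tax = $1.57 + $0.94 + $0.29 + $0.30 + $0.60 + $0.86 + $0.31 + $0.20 = $5.07

$5.07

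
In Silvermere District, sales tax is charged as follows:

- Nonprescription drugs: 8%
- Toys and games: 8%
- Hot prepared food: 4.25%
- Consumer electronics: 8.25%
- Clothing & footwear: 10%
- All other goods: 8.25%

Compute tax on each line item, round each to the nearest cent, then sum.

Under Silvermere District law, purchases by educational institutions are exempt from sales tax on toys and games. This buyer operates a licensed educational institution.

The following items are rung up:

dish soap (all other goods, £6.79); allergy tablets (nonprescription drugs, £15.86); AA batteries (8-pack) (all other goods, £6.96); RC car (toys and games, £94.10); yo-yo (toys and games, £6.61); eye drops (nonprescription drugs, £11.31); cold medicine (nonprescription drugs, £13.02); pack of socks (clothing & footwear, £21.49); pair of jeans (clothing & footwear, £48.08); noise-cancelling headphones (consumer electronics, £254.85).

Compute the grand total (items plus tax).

Dish soap £6.79: all other goods → 8.25% → £0.56
Allergy tablets £15.86: nonprescription drugs → 8% → £1.27
AA batteries (8-pack) £6.96: all other goods → 8.25% → £0.57
RC car £94.10: toys and games, buyer-exempt → 0% → £0.00
Yo-yo £6.61: toys and games, buyer-exempt → 0% → £0.00
Eye drops £11.31: nonprescription drugs → 8% → £0.90
Cold medicine £13.02: nonprescription drugs → 8% → £1.04
Pack of socks £21.49: clothing & footwear → 10% → £2.15
Pair of jeans £48.08: clothing & footwear → 10% → £4.81
Noise-cancelling headphones £254.85: consumer electronics → 8.25% → £21.03
Subtotal = £479.07; tax = £32.33; total due = £511.40

£511.40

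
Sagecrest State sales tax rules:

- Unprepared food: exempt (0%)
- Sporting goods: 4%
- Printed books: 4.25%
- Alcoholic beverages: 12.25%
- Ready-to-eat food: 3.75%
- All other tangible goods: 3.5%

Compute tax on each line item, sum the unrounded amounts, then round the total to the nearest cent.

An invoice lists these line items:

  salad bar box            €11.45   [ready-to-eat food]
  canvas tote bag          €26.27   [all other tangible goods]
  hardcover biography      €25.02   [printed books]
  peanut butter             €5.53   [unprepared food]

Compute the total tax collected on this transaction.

€2.41

Salad bar box €11.45: ready-to-eat food → 3.75% → €0.429375
Canvas tote bag €26.27: all other tangible goods → 3.5% → €0.91945
Hardcover biography €25.02: printed books → 4.25% → €1.06335
Peanut butter €5.53: unprepared food → 0% → €0.00
Unrounded tax sum = €2.412175 → €2.41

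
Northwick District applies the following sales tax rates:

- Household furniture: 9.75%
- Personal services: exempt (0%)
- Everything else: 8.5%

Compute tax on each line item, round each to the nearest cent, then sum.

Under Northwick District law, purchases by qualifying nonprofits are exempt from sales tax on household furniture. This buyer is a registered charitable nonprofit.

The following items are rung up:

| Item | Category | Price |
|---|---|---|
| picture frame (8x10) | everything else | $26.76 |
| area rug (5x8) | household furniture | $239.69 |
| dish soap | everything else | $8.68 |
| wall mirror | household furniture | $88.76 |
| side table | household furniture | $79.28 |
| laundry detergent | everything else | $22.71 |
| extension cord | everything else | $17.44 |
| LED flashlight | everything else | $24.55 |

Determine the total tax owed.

$8.51

Picture frame (8x10) $26.76: everything else → 8.5% → $2.27
Area rug (5x8) $239.69: household furniture, buyer-exempt → 0% → $0.00
Dish soap $8.68: everything else → 8.5% → $0.74
Wall mirror $88.76: household furniture, buyer-exempt → 0% → $0.00
Side table $79.28: household furniture, buyer-exempt → 0% → $0.00
Laundry detergent $22.71: everything else → 8.5% → $1.93
Extension cord $17.44: everything else → 8.5% → $1.48
LED flashlight $24.55: everything else → 8.5% → $2.09
Total tax = $2.27 + $0.74 + $1.93 + $1.48 + $2.09 = $8.51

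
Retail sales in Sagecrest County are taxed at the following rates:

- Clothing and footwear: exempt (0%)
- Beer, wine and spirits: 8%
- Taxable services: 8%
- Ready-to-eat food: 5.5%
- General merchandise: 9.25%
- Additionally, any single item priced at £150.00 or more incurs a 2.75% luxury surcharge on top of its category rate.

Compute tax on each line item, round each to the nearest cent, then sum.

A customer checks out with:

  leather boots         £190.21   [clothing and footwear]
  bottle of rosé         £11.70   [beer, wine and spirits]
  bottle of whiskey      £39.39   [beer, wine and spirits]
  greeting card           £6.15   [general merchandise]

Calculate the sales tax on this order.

£9.89

Leather boots £190.21: clothing and footwear → 0% + 2.75% surcharge = 2.75% → £5.23
Bottle of rosé £11.70: beer, wine and spirits → 8% → £0.94
Bottle of whiskey £39.39: beer, wine and spirits → 8% → £3.15
Greeting card £6.15: general merchandise → 9.25% → £0.57
Total tax = £5.23 + £0.94 + £3.15 + £0.57 = £9.89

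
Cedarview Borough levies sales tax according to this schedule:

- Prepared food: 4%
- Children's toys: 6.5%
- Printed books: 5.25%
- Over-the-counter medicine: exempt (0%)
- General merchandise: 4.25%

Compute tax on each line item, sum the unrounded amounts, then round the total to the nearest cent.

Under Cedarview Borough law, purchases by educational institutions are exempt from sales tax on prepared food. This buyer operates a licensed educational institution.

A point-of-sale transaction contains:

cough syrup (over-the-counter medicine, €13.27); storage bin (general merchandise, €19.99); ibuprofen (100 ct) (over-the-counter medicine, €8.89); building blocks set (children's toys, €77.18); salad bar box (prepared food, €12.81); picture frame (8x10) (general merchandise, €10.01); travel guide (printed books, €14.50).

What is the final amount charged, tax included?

€163.70

Cough syrup €13.27: over-the-counter medicine → 0% → €0.00
Storage bin €19.99: general merchandise → 4.25% → €0.849575
Ibuprofen (100 ct) €8.89: over-the-counter medicine → 0% → €0.00
Building blocks set €77.18: children's toys → 6.5% → €5.0167
Salad bar box €12.81: prepared food, buyer-exempt → 0% → €0.00
Picture frame (8x10) €10.01: general merchandise → 4.25% → €0.425425
Travel guide €14.50: printed books → 5.25% → €0.76125
Subtotal = €156.65; unrounded tax = €7.05295 → €7.05; total due = €163.70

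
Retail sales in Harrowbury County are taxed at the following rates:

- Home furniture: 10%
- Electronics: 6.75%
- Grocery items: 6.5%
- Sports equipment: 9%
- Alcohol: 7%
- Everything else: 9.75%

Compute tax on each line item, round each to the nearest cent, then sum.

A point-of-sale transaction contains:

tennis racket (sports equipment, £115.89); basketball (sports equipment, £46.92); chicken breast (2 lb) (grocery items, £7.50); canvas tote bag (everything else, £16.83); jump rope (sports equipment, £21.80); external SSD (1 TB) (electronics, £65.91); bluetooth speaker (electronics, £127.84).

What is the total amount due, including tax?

Tennis racket £115.89: sports equipment → 9% → £10.43
Basketball £46.92: sports equipment → 9% → £4.22
Chicken breast (2 lb) £7.50: grocery items → 6.5% → £0.49
Canvas tote bag £16.83: everything else → 9.75% → £1.64
Jump rope £21.80: sports equipment → 9% → £1.96
External SSD (1 TB) £65.91: electronics → 6.75% → £4.45
Bluetooth speaker £127.84: electronics → 6.75% → £8.63
Subtotal = £402.69; tax = £31.82; total due = £434.51

£434.51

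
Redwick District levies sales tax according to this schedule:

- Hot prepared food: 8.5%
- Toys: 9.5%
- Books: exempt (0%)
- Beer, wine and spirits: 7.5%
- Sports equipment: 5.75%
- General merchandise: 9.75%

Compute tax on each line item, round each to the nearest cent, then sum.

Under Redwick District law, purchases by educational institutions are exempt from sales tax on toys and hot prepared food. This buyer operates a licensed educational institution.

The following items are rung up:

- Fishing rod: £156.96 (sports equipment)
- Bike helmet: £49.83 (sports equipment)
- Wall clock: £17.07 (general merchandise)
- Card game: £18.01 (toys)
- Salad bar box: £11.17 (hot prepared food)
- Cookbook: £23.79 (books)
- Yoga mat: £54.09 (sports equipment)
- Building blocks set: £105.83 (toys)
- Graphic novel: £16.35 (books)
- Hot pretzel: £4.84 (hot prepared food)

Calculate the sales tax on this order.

Fishing rod £156.96: sports equipment → 5.75% → £9.03
Bike helmet £49.83: sports equipment → 5.75% → £2.87
Wall clock £17.07: general merchandise → 9.75% → £1.66
Card game £18.01: toys, buyer-exempt → 0% → £0.00
Salad bar box £11.17: hot prepared food, buyer-exempt → 0% → £0.00
Cookbook £23.79: books → 0% → £0.00
Yoga mat £54.09: sports equipment → 5.75% → £3.11
Building blocks set £105.83: toys, buyer-exempt → 0% → £0.00
Graphic novel £16.35: books → 0% → £0.00
Hot pretzel £4.84: hot prepared food, buyer-exempt → 0% → £0.00
Total tax = £9.03 + £2.87 + £1.66 + £3.11 = £16.67

£16.67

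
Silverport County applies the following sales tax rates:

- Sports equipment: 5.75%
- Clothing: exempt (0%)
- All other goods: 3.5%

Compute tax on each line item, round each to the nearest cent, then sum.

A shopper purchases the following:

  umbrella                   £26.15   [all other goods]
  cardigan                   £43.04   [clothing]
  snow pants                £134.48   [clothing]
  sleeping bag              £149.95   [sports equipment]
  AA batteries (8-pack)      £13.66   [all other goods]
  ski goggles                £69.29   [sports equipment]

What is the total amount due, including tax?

£450.57

Umbrella £26.15: all other goods → 3.5% → £0.92
Cardigan £43.04: clothing → 0% → £0.00
Snow pants £134.48: clothing → 0% → £0.00
Sleeping bag £149.95: sports equipment → 5.75% → £8.62
AA batteries (8-pack) £13.66: all other goods → 3.5% → £0.48
Ski goggles £69.29: sports equipment → 5.75% → £3.98
Subtotal = £436.57; tax = £14.00; total due = £450.57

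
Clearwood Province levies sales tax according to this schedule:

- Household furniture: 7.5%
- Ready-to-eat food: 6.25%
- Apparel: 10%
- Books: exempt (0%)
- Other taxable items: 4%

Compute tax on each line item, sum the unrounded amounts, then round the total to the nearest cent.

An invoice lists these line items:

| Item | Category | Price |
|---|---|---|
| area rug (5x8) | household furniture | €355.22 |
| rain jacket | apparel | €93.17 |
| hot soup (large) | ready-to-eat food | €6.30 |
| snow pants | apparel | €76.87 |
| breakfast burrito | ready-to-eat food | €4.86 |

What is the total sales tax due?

€44.34

Area rug (5x8) €355.22: household furniture → 7.5% → €26.6415
Rain jacket €93.17: apparel → 10% → €9.317
Hot soup (large) €6.30: ready-to-eat food → 6.25% → €0.39375
Snow pants €76.87: apparel → 10% → €7.687
Breakfast burrito €4.86: ready-to-eat food → 6.25% → €0.30375
Unrounded tax sum = €44.343 → €44.34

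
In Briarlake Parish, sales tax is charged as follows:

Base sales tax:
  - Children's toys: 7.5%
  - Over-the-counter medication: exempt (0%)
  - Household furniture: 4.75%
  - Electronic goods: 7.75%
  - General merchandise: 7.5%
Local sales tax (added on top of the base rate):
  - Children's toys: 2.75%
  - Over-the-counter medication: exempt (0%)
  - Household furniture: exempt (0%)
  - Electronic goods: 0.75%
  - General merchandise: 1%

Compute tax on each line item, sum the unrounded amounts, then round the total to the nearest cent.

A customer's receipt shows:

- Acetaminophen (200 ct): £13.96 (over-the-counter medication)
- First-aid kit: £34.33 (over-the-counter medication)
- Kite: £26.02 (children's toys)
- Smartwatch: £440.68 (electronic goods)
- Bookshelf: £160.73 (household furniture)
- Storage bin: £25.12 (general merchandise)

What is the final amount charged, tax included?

Acetaminophen (200 ct) £13.96: over-the-counter medication → 0% + 0% local = 0% → £0.00
First-aid kit £34.33: over-the-counter medication → 0% + 0% local = 0% → £0.00
Kite £26.02: children's toys → 7.5% + 2.75% local = 10.25% → £2.66705
Smartwatch £440.68: electronic goods → 7.75% + 0.75% local = 8.5% → £37.4578
Bookshelf £160.73: household furniture → 4.75% + 0% local = 4.75% → £7.634675
Storage bin £25.12: general merchandise → 7.5% + 1% local = 8.5% → £2.1352
Subtotal = £700.84; unrounded tax = £49.894725 → £49.89; total due = £750.73

£750.73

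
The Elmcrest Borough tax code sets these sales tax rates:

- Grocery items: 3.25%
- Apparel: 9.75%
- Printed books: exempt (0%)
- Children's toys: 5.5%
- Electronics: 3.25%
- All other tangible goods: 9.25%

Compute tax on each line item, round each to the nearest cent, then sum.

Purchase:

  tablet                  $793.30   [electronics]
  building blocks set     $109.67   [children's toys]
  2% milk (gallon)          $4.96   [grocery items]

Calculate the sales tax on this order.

$31.97

Tablet $793.30: electronics → 3.25% → $25.78
Building blocks set $109.67: children's toys → 5.5% → $6.03
2% milk (gallon) $4.96: grocery items → 3.25% → $0.16
Total tax = $25.78 + $6.03 + $0.16 = $31.97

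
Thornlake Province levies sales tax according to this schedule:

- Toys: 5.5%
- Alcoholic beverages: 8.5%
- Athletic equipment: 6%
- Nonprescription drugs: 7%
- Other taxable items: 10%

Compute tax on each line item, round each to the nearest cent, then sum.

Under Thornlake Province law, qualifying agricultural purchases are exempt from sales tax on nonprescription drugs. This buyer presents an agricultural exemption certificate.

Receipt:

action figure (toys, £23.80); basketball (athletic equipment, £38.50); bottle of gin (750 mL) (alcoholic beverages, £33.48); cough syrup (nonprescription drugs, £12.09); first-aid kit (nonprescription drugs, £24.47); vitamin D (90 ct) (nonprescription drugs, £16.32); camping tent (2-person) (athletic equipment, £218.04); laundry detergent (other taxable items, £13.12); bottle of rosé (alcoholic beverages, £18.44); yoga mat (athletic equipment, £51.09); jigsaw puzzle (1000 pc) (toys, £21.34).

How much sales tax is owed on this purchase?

£26.67

Action figure £23.80: toys → 5.5% → £1.31
Basketball £38.50: athletic equipment → 6% → £2.31
Bottle of gin (750 mL) £33.48: alcoholic beverages → 8.5% → £2.85
Cough syrup £12.09: nonprescription drugs, buyer-exempt → 0% → £0.00
First-aid kit £24.47: nonprescription drugs, buyer-exempt → 0% → £0.00
Vitamin D (90 ct) £16.32: nonprescription drugs, buyer-exempt → 0% → £0.00
Camping tent (2-person) £218.04: athletic equipment → 6% → £13.08
Laundry detergent £13.12: other taxable items → 10% → £1.31
Bottle of rosé £18.44: alcoholic beverages → 8.5% → £1.57
Yoga mat £51.09: athletic equipment → 6% → £3.07
Jigsaw puzzle (1000 pc) £21.34: toys → 5.5% → £1.17
Total tax = £1.31 + £2.31 + £2.85 + £13.08 + £1.31 + £1.57 + £3.07 + £1.17 = £26.67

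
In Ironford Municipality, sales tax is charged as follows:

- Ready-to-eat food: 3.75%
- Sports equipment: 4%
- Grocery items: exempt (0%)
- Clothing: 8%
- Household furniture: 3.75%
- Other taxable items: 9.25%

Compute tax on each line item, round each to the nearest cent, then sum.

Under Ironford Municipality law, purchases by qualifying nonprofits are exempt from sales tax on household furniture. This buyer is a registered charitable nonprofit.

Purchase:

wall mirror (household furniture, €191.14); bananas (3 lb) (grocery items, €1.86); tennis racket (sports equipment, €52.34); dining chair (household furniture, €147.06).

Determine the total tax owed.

€2.09

Wall mirror €191.14: household furniture, buyer-exempt → 0% → €0.00
Bananas (3 lb) €1.86: grocery items → 0% → €0.00
Tennis racket €52.34: sports equipment → 4% → €2.09
Dining chair €147.06: household furniture, buyer-exempt → 0% → €0.00
Total tax = €2.09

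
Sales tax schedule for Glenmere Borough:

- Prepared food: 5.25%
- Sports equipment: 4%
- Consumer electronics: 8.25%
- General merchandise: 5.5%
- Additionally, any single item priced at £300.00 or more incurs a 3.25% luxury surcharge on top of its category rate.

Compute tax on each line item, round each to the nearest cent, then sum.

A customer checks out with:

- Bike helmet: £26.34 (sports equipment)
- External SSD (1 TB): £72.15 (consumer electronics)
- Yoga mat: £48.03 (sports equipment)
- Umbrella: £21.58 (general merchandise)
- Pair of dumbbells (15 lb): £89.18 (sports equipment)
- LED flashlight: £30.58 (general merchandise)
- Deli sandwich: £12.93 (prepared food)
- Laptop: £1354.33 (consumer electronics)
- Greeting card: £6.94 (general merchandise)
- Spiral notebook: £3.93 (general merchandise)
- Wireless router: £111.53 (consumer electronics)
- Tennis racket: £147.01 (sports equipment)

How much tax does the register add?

Bike helmet £26.34: sports equipment → 4% → £1.05
External SSD (1 TB) £72.15: consumer electronics → 8.25% → £5.95
Yoga mat £48.03: sports equipment → 4% → £1.92
Umbrella £21.58: general merchandise → 5.5% → £1.19
Pair of dumbbells (15 lb) £89.18: sports equipment → 4% → £3.57
LED flashlight £30.58: general merchandise → 5.5% → £1.68
Deli sandwich £12.93: prepared food → 5.25% → £0.68
Laptop £1354.33: consumer electronics → 8.25% + 3.25% surcharge = 11.5% → £155.75
Greeting card £6.94: general merchandise → 5.5% → £0.38
Spiral notebook £3.93: general merchandise → 5.5% → £0.22
Wireless router £111.53: consumer electronics → 8.25% → £9.20
Tennis racket £147.01: sports equipment → 4% → £5.88
Total tax = £1.05 + £5.95 + £1.92 + £1.19 + £3.57 + £1.68 + £0.68 + £155.75 + £0.38 + £0.22 + £9.20 + £5.88 = £187.47

£187.47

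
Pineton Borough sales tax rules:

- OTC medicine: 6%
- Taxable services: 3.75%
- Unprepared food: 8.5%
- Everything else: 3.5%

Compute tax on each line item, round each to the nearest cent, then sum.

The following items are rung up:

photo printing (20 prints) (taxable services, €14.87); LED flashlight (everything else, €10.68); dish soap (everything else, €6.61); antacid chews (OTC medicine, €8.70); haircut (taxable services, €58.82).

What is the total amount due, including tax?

Photo printing (20 prints) €14.87: taxable services → 3.75% → €0.56
LED flashlight €10.68: everything else → 3.5% → €0.37
Dish soap €6.61: everything else → 3.5% → €0.23
Antacid chews €8.70: OTC medicine → 6% → €0.52
Haircut €58.82: taxable services → 3.75% → €2.21
Subtotal = €99.68; tax = €3.89; total due = €103.57

€103.57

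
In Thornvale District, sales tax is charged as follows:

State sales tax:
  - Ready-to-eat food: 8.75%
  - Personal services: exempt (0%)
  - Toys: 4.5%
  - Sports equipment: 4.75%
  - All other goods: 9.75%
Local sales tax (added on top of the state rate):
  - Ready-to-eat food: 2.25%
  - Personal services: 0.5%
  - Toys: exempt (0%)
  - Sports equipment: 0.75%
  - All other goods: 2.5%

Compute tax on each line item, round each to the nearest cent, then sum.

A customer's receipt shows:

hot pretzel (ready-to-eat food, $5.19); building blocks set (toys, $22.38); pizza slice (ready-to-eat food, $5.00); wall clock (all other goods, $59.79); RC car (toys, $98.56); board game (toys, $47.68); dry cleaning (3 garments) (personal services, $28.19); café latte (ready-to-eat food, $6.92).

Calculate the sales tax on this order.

$16.94

Hot pretzel $5.19: ready-to-eat food → 8.75% + 2.25% local = 11% → $0.57
Building blocks set $22.38: toys → 4.5% + 0% local = 4.5% → $1.01
Pizza slice $5.00: ready-to-eat food → 8.75% + 2.25% local = 11% → $0.55
Wall clock $59.79: all other goods → 9.75% + 2.5% local = 12.25% → $7.32
RC car $98.56: toys → 4.5% + 0% local = 4.5% → $4.44
Board game $47.68: toys → 4.5% + 0% local = 4.5% → $2.15
Dry cleaning (3 garments) $28.19: personal services → 0% + 0.5% local = 0.5% → $0.14
Café latte $6.92: ready-to-eat food → 8.75% + 2.25% local = 11% → $0.76
Total tax = $0.57 + $1.01 + $0.55 + $7.32 + $4.44 + $2.15 + $0.14 + $0.76 = $16.94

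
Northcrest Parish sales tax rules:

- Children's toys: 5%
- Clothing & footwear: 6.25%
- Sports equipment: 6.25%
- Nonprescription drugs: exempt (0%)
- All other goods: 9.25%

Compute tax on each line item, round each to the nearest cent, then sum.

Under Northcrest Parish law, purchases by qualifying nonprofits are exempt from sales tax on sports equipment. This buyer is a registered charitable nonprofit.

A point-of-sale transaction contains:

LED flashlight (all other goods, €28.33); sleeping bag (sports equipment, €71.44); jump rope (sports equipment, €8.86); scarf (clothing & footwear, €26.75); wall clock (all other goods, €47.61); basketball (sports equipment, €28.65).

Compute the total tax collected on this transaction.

LED flashlight €28.33: all other goods → 9.25% → €2.62
Sleeping bag €71.44: sports equipment, buyer-exempt → 0% → €0.00
Jump rope €8.86: sports equipment, buyer-exempt → 0% → €0.00
Scarf €26.75: clothing & footwear → 6.25% → €1.67
Wall clock €47.61: all other goods → 9.25% → €4.40
Basketball €28.65: sports equipment, buyer-exempt → 0% → €0.00
Total tax = €2.62 + €1.67 + €4.40 = €8.69

€8.69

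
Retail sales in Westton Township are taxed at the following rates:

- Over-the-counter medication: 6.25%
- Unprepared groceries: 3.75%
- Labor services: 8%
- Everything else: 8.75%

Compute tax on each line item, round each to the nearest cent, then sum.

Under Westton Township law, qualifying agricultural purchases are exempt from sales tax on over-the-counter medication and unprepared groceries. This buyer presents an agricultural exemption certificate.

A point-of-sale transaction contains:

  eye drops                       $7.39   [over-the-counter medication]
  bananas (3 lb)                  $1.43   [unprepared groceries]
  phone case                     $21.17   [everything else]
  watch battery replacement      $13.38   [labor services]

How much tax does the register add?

$2.92

Eye drops $7.39: over-the-counter medication, buyer-exempt → 0% → $0.00
Bananas (3 lb) $1.43: unprepared groceries, buyer-exempt → 0% → $0.00
Phone case $21.17: everything else → 8.75% → $1.85
Watch battery replacement $13.38: labor services → 8% → $1.07
Total tax = $1.85 + $1.07 = $2.92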